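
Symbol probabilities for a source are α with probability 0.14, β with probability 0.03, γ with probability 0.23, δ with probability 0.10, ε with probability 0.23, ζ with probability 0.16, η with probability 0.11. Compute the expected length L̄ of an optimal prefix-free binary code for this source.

2.67 bits/symbol

Repeatedly combine the two least-probable nodes; the expected code length is the sum of the merged weights.
merge 3/100 + 1/10 → 13/100
merge 11/100 + 13/100 → 6/25
merge 7/50 + 4/25 → 3/10
merge 23/100 + 23/100 → 23/50
merge 6/25 + 3/10 → 27/50
merge 23/50 + 27/50 → 1
L = 13/100 + 6/25 + 3/10 + 23/50 + 27/50 + 1 = 267/100 = 2.67 bits/symbol.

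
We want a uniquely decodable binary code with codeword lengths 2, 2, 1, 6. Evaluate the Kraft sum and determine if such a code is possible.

With common denominator 2^6 = 64: Σ 2^(−ℓᵢ) = 16/64 + 16/64 + 32/64 + 1/64 = 65/64 = 1.015625.
Kraft's inequality requires Σ ≤ 1; here Σ = 1.015625 > 1, so no such prefix code exists.

1.015625; no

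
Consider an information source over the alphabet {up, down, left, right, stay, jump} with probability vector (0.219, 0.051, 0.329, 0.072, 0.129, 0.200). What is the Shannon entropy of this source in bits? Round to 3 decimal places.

2.345 bits

H = −Σ pᵢ log₂ pᵢ.
−0.219·log₂(0.219) = 0.4798
−0.051·log₂(0.051) = 0.2190
−0.329·log₂(0.329) = 0.5277
−0.072·log₂(0.072) = 0.2733
−0.129·log₂(0.129) = 0.3811
−0.200·log₂(0.200) = 0.4644
Sum ≈ 2.3453 → 2.345 bits.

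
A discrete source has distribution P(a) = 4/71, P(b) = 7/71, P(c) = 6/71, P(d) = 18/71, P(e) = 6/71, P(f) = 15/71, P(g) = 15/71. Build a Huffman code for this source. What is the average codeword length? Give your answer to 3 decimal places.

Repeatedly combine the two least-probable nodes; the expected code length is the sum of the merged weights.
merge 4/71 + 6/71 → 10/71
merge 6/71 + 7/71 → 13/71
merge 10/71 + 13/71 → 23/71
merge 15/71 + 15/71 → 30/71
merge 18/71 + 23/71 → 41/71
merge 30/71 + 41/71 → 1
L = 10/71 + 13/71 + 23/71 + 30/71 + 41/71 + 1 = 188/71 ≈ 2.648 bits/symbol.

2.648 bits/symbol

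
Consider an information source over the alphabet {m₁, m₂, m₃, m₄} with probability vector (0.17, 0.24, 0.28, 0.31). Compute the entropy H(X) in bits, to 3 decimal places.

H = −Σ pᵢ log₂ pᵢ.
−0.17·log₂(0.17) = 0.4346
−0.24·log₂(0.24) = 0.4941
−0.28·log₂(0.28) = 0.5142
−0.31·log₂(0.31) = 0.5238
Sum ≈ 1.9667 → 1.967 bits.

1.967 bits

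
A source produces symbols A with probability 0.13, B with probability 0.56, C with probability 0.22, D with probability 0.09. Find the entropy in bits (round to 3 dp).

1.644 bits

H = −Σ pᵢ log₂ pᵢ.
−0.13·log₂(0.13) = 0.3826
−0.56·log₂(0.56) = 0.4684
−0.22·log₂(0.22) = 0.4806
−0.09·log₂(0.09) = 0.3127
Sum ≈ 1.6443 → 1.644 bits.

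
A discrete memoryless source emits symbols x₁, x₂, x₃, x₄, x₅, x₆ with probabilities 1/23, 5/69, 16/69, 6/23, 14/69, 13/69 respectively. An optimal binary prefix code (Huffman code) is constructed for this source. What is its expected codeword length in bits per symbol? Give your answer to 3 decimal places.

2.420 bits/symbol

Repeatedly combine the two least-probable nodes; the expected code length is the sum of the merged weights.
merge 1/23 + 5/69 → 8/69
merge 8/69 + 13/69 → 7/23
merge 14/69 + 16/69 → 10/23
merge 6/23 + 7/23 → 13/23
merge 10/23 + 13/23 → 1
L = 8/69 + 7/23 + 10/23 + 13/23 + 1 = 167/69 ≈ 2.420 bits/symbol.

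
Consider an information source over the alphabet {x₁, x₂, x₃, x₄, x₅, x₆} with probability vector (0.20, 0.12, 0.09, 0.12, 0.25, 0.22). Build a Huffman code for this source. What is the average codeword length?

2.53 bits/symbol

Repeatedly combine the two least-probable nodes; the expected code length is the sum of the merged weights.
merge 9/100 + 3/25 → 21/100
merge 3/25 + 1/5 → 8/25
merge 21/100 + 11/50 → 43/100
merge 1/4 + 8/25 → 57/100
merge 43/100 + 57/100 → 1
L = 21/100 + 8/25 + 43/100 + 57/100 + 1 = 253/100 = 2.53 bits/symbol.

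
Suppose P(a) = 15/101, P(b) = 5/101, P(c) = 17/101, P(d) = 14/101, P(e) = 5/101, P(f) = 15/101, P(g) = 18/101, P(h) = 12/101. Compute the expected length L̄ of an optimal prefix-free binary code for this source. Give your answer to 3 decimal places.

Repeatedly combine the two least-probable nodes; the expected code length is the sum of the merged weights.
merge 5/101 + 5/101 → 10/101
merge 10/101 + 12/101 → 22/101
merge 14/101 + 15/101 → 29/101
merge 15/101 + 17/101 → 32/101
merge 18/101 + 22/101 → 40/101
merge 29/101 + 32/101 → 61/101
merge 40/101 + 61/101 → 1
L = 10/101 + 22/101 + 29/101 + 32/101 + 40/101 + 61/101 + 1 = 295/101 ≈ 2.921 bits/symbol.

2.921 bits/symbol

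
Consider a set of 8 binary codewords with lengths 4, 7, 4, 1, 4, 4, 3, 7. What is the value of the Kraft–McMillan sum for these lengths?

0.890625

With common denominator 2^7 = 128: Σ 2^(−ℓᵢ) = 8/128 + 1/128 + 8/128 + 64/128 + 8/128 + 8/128 + 16/128 + 1/128 = 114/128 = 0.890625.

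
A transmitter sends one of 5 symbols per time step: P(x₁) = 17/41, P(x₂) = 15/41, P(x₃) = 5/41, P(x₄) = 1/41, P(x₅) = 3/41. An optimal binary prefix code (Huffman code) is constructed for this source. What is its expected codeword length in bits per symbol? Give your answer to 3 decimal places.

1.902 bits/symbol

Repeatedly combine the two least-probable nodes; the expected code length is the sum of the merged weights.
merge 1/41 + 3/41 → 4/41
merge 4/41 + 5/41 → 9/41
merge 9/41 + 15/41 → 24/41
merge 17/41 + 24/41 → 1
L = 4/41 + 9/41 + 24/41 + 1 = 78/41 ≈ 1.902 bits/symbol.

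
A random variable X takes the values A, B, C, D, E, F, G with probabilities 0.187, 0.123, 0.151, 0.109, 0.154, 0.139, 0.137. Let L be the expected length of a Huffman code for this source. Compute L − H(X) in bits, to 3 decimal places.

0.024 bits

Entropy H = −Σ p log₂ p ≈ 2.7888 bits.
Huffman merges: 109/1000+123/1000→29/125; 137/1000+139/1000→69/250; 151/1000+77/500→61/200; 187/1000+29/125→419/1000; 69/250+61/200→581/1000; 419/1000+581/1000→1. L = 2813/1000 ≈ 2.8130.
L − H = 2.8130 − 2.7888 = 0.024 bits.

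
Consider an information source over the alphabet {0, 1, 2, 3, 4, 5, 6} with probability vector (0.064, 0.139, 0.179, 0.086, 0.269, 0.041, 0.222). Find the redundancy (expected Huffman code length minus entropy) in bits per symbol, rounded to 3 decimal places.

0.035 bits

Entropy H = −Σ p log₂ p ≈ 2.5787 bits.
Huffman merges: 41/1000+8/125→21/200; 43/500+21/200→191/1000; 139/1000+179/1000→159/500; 191/1000+111/500→413/1000; 269/1000+159/500→587/1000; 413/1000+587/1000→1. L = 1307/500 ≈ 2.6140.
L − H = 2.6140 − 2.5787 = 0.035 bits.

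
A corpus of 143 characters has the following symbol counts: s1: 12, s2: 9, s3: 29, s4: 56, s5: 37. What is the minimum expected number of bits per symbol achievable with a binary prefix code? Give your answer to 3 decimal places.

2.105 bits/symbol

Probabilities are the counts divided by 143.
Repeatedly combine the two least-probable nodes; the expected code length is the sum of the merged weights.
merge 9/143 + 12/143 → 21/143
merge 21/143 + 29/143 → 50/143
merge 37/143 + 50/143 → 87/143
merge 56/143 + 87/143 → 1
L = 21/143 + 50/143 + 87/143 + 1 = 301/143 ≈ 2.105 bits/symbol.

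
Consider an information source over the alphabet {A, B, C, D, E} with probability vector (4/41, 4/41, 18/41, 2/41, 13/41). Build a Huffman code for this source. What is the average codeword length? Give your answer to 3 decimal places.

Repeatedly combine the two least-probable nodes; the expected code length is the sum of the merged weights.
merge 2/41 + 4/41 → 6/41
merge 4/41 + 6/41 → 10/41
merge 10/41 + 13/41 → 23/41
merge 18/41 + 23/41 → 1
L = 6/41 + 10/41 + 23/41 + 1 = 80/41 ≈ 1.951 bits/symbol.

1.951 bits/symbol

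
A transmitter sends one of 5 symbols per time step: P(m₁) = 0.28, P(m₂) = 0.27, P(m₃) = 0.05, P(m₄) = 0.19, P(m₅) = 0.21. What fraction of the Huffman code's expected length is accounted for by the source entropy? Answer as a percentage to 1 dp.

96.8%

Entropy H = −Σ p log₂ p ≈ 2.1684 bits.
Huffman merges: 1/20+19/100→6/25; 21/100+6/25→9/20; 27/100+7/25→11/20; 9/20+11/20→1. L = 56/25 ≈ 2.2400.
Efficiency = H/L = 2.1684/2.2400 = 96.8%.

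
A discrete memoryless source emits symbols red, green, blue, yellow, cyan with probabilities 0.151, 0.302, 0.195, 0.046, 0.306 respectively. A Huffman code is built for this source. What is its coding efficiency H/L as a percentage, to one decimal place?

Entropy H = −Σ p log₂ p ≈ 2.1205 bits.
Huffman merges: 23/500+151/1000→197/1000; 39/200+197/1000→49/125; 151/500+153/500→76/125; 49/125+76/125→1. L = 2197/1000 ≈ 2.1970.
Efficiency = H/L = 2.1205/2.1970 = 96.5%.

96.5%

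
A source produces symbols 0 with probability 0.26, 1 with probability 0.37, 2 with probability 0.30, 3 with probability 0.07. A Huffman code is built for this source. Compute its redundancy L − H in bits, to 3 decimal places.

Entropy H = −Σ p log₂ p ≈ 1.8257 bits.
Huffman merges: 7/100+13/50→33/100; 3/10+33/100→63/100; 37/100+63/100→1. L = 49/25 ≈ 1.9600.
L − H = 1.9600 − 1.8257 = 0.134 bits.

0.134 bits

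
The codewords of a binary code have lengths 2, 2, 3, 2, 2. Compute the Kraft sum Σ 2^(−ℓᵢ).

1.125

With common denominator 2^3 = 8: Σ 2^(−ℓᵢ) = 2/8 + 2/8 + 1/8 + 2/8 + 2/8 = 9/8 = 1.125.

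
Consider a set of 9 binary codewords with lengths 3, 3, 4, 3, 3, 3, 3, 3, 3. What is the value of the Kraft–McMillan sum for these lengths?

With common denominator 2^4 = 16: Σ 2^(−ℓᵢ) = 2/16 + 2/16 + 1/16 + 2/16 + 2/16 + 2/16 + 2/16 + 2/16 + 2/16 = 17/16 = 1.0625.

1.0625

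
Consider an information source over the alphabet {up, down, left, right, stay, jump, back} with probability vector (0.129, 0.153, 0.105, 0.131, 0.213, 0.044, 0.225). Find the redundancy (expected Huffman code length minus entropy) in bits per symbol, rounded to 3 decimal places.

Entropy H = −Σ p log₂ p ≈ 2.6788 bits.
Huffman merges: 11/250+21/200→149/1000; 129/1000+131/1000→13/50; 149/1000+153/1000→151/500; 213/1000+9/40→219/500; 13/50+151/500→281/500; 219/500+281/500→1. L = 2711/1000 ≈ 2.7110.
L − H = 2.7110 − 2.6788 = 0.032 bits.

0.032 bits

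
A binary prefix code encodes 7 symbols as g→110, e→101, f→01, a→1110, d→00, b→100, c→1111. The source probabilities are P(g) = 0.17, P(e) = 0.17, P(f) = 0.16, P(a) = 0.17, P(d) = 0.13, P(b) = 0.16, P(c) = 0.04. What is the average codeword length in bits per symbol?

L̄ = Σ pᵢ·ℓᵢ = 0.17·3 + 0.17·3 + 0.16·2 + 0.17·4 + 0.13·2 + 0.16·3 + 0.04·4 = 2.92 bits/symbol.

2.92 bits/symbol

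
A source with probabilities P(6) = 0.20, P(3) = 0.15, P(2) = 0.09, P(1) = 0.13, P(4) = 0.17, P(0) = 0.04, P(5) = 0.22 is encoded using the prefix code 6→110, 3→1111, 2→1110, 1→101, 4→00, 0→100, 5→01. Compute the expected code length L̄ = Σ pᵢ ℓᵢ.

2.85 bits/symbol

L̄ = Σ pᵢ·ℓᵢ = 0.20·3 + 0.15·4 + 0.09·4 + 0.13·3 + 0.17·2 + 0.04·3 + 0.22·2 = 2.85 bits/symbol.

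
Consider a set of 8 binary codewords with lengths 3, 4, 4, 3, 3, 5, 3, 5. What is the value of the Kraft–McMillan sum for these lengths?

0.6875

With common denominator 2^5 = 32: Σ 2^(−ℓᵢ) = 4/32 + 2/32 + 2/32 + 4/32 + 4/32 + 1/32 + 4/32 + 1/32 = 22/32 = 0.6875.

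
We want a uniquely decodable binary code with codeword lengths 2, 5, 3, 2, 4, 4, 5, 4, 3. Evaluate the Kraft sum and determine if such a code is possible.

1; yes

With common denominator 2^5 = 32: Σ 2^(−ℓᵢ) = 8/32 + 1/32 + 4/32 + 8/32 + 2/32 + 2/32 + 1/32 + 2/32 + 4/32 = 32/32 = 1.
Kraft's inequality requires Σ ≤ 1; here Σ = 1 ≤ 1, so such a prefix code exists.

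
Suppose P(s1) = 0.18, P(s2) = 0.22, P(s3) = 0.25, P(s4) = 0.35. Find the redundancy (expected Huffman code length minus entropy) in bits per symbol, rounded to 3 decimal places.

Entropy H = −Σ p log₂ p ≈ 1.9560 bits.
Huffman merges: 9/50+11/50→2/5; 1/4+7/20→3/5; 2/5+3/5→1. L = 2 ≈ 2.0000.
L − H = 2.0000 − 1.9560 = 0.044 bits.

0.044 bits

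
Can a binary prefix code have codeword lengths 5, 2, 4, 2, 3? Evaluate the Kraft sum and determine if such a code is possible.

With common denominator 2^5 = 32: Σ 2^(−ℓᵢ) = 1/32 + 8/32 + 2/32 + 8/32 + 4/32 = 23/32 = 0.71875.
Kraft's inequality requires Σ ≤ 1; here Σ = 0.71875 ≤ 1, so such a prefix code exists.

0.71875; yes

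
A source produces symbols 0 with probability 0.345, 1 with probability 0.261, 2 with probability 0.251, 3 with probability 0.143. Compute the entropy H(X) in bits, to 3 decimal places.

1.937 bits

H = −Σ pᵢ log₂ pᵢ.
−0.345·log₂(0.345) = 0.5297
−0.261·log₂(0.261) = 0.5058
−0.251·log₂(0.251) = 0.5006
−0.143·log₂(0.143) = 0.4012
Sum ≈ 1.9373 → 1.937 bits.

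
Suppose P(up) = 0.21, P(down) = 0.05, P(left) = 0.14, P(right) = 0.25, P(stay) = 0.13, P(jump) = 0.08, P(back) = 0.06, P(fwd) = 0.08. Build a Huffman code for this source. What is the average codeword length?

Repeatedly combine the two least-probable nodes; the expected code length is the sum of the merged weights.
merge 1/20 + 3/50 → 11/100
merge 2/25 + 2/25 → 4/25
merge 11/100 + 13/100 → 6/25
merge 7/50 + 4/25 → 3/10
merge 21/100 + 6/25 → 9/20
merge 1/4 + 3/10 → 11/20
merge 9/20 + 11/20 → 1
L = 11/100 + 4/25 + 6/25 + 3/10 + 9/20 + 11/20 + 1 = 281/100 = 2.81 bits/symbol.

2.81 bits/symbol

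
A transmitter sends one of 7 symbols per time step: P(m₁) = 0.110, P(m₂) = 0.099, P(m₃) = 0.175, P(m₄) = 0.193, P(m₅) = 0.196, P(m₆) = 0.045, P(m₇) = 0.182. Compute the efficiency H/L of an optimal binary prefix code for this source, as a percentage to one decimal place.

97.6%

Entropy H = −Σ p log₂ p ≈ 2.6882 bits.
Huffman merges: 9/200+99/1000→18/125; 11/100+18/125→127/500; 7/40+91/500→357/1000; 193/1000+49/250→389/1000; 127/500+357/1000→611/1000; 389/1000+611/1000→1. L = 551/200 ≈ 2.7550.
Efficiency = H/L = 2.6882/2.7550 = 97.6%.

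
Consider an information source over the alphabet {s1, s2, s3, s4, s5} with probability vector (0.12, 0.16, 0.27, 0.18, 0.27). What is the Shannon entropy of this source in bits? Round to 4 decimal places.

H = −Σ pᵢ log₂ pᵢ.
−0.12·log₂(0.12) = 0.3671
−0.16·log₂(0.16) = 0.4230
−0.27·log₂(0.27) = 0.5100
−0.18·log₂(0.18) = 0.4453
−0.27·log₂(0.27) = 0.5100
Sum ≈ 2.2554 → 2.2554 bits.

2.2554 bits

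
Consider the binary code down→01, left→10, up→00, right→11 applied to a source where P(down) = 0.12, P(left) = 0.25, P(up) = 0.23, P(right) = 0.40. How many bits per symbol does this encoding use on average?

L̄ = Σ pᵢ·ℓᵢ = 0.12·2 + 0.25·2 + 0.23·2 + 0.40·2 = 2 bits/symbol.

2 bits/symbol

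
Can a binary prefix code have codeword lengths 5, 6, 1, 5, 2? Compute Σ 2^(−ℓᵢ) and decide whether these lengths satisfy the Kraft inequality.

0.828125; yes

With common denominator 2^6 = 64: Σ 2^(−ℓᵢ) = 2/64 + 1/64 + 32/64 + 2/64 + 16/64 = 53/64 = 0.828125.
Kraft's inequality requires Σ ≤ 1; here Σ = 0.828125 ≤ 1, so such a prefix code exists.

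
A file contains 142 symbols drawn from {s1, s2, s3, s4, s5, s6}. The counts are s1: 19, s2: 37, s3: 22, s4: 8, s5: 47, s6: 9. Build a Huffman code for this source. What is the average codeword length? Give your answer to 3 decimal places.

Probabilities are the counts divided by 142.
Repeatedly combine the two least-probable nodes; the expected code length is the sum of the merged weights.
merge 4/71 + 9/142 → 17/142
merge 17/142 + 19/142 → 18/71
merge 11/71 + 18/71 → 29/71
merge 37/142 + 47/142 → 42/71
merge 29/71 + 42/71 → 1
L = 17/142 + 18/71 + 29/71 + 42/71 + 1 = 337/142 ≈ 2.373 bits/symbol.

2.373 bits/symbol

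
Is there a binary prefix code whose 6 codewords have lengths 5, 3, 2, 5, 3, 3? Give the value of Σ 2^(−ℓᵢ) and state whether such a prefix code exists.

0.6875; yes

With common denominator 2^5 = 32: Σ 2^(−ℓᵢ) = 1/32 + 4/32 + 8/32 + 1/32 + 4/32 + 4/32 = 22/32 = 0.6875.
Kraft's inequality requires Σ ≤ 1; here Σ = 0.6875 ≤ 1, so such a prefix code exists.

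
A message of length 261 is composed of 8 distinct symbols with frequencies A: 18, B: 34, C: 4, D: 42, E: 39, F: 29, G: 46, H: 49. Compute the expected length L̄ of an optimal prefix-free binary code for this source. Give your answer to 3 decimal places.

Probabilities are the counts divided by 261.
Repeatedly combine the two least-probable nodes; the expected code length is the sum of the merged weights.
merge 4/261 + 2/29 → 22/261
merge 22/261 + 1/9 → 17/87
merge 34/261 + 13/87 → 73/261
merge 14/87 + 46/261 → 88/261
merge 49/261 + 17/87 → 100/261
merge 73/261 + 88/261 → 161/261
merge 100/261 + 161/261 → 1
L = 22/261 + 17/87 + 73/261 + 88/261 + 100/261 + 161/261 + 1 = 84/29 ≈ 2.897 bits/symbol.

2.897 bits/symbol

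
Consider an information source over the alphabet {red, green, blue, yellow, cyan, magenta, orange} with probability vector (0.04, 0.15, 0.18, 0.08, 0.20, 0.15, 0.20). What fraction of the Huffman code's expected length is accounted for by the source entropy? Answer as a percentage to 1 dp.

Entropy H = −Σ p log₂ p ≈ 2.6724 bits.
Huffman merges: 1/25+2/25→3/25; 3/25+3/20→27/100; 3/20+9/50→33/100; 1/5+1/5→2/5; 27/100+33/100→3/5; 2/5+3/5→1. L = 68/25 ≈ 2.7200.
Efficiency = H/L = 2.6724/2.7200 = 98.3%.

98.3%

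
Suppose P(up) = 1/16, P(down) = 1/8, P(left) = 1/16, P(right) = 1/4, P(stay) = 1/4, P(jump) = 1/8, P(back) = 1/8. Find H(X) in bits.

2.625 bits

Each probability is a power of 1/2, so log₂(1/p) is an integer.
H = Σ p·log₂(1/p) = 1/16·4 + 1/8·3 + 1/16·4 + 1/4·2 + 1/4·2 + 1/8·3 + 1/8·3 = 2.625 bits.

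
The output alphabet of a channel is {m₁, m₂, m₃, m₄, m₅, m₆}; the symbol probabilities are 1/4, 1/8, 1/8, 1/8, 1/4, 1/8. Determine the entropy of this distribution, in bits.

2.5 bits

Each probability is a power of 1/2, so log₂(1/p) is an integer.
H = Σ p·log₂(1/p) = 1/4·2 + 1/8·3 + 1/8·3 + 1/8·3 + 1/4·2 + 1/8·3 = 2.5 bits.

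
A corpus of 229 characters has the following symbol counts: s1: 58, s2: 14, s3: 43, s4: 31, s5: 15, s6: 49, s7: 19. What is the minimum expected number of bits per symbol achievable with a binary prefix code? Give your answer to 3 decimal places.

2.659 bits/symbol

Probabilities are the counts divided by 229.
Repeatedly combine the two least-probable nodes; the expected code length is the sum of the merged weights.
merge 14/229 + 15/229 → 29/229
merge 19/229 + 29/229 → 48/229
merge 31/229 + 43/229 → 74/229
merge 48/229 + 49/229 → 97/229
merge 58/229 + 74/229 → 132/229
merge 97/229 + 132/229 → 1
L = 29/229 + 48/229 + 74/229 + 97/229 + 132/229 + 1 = 609/229 ≈ 2.659 bits/symbol.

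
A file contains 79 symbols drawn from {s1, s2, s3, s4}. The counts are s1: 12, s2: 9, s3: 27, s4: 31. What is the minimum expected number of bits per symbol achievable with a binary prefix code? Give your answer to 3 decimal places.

1.873 bits/symbol

Probabilities are the counts divided by 79.
Repeatedly combine the two least-probable nodes; the expected code length is the sum of the merged weights.
merge 9/79 + 12/79 → 21/79
merge 21/79 + 27/79 → 48/79
merge 31/79 + 48/79 → 1
L = 21/79 + 48/79 + 1 = 148/79 ≈ 1.873 bits/symbol.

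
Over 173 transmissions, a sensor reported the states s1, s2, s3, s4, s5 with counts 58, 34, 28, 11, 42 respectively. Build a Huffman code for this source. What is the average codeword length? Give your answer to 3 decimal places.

2.225 bits/symbol

Probabilities are the counts divided by 173.
Repeatedly combine the two least-probable nodes; the expected code length is the sum of the merged weights.
merge 11/173 + 28/173 → 39/173
merge 34/173 + 39/173 → 73/173
merge 42/173 + 58/173 → 100/173
merge 73/173 + 100/173 → 1
L = 39/173 + 73/173 + 100/173 + 1 = 385/173 ≈ 2.225 bits/symbol.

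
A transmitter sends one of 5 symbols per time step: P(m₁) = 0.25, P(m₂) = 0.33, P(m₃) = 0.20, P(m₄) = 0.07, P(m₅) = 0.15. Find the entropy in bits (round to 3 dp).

2.171 bits

H = −Σ pᵢ log₂ pᵢ.
−0.25·log₂(0.25) = 0.5000
−0.33·log₂(0.33) = 0.5278
−0.20·log₂(0.20) = 0.4644
−0.07·log₂(0.07) = 0.2686
−0.15·log₂(0.15) = 0.4105
Sum ≈ 2.1713 → 2.171 bits.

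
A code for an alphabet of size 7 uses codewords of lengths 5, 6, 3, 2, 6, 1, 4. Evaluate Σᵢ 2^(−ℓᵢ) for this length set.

1

With common denominator 2^6 = 64: Σ 2^(−ℓᵢ) = 2/64 + 1/64 + 8/64 + 16/64 + 1/64 + 32/64 + 4/64 = 64/64 = 1.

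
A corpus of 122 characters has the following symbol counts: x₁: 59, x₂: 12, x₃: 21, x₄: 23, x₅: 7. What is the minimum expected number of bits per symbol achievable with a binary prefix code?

Probabilities are the counts divided by 122.
Repeatedly combine the two least-probable nodes; the expected code length is the sum of the merged weights.
merge 7/122 + 6/61 → 19/122
merge 19/122 + 21/122 → 20/61
merge 23/122 + 20/61 → 63/122
merge 59/122 + 63/122 → 1
L = 19/122 + 20/61 + 63/122 + 1 = 2 bits/symbol.

2 bits/symbol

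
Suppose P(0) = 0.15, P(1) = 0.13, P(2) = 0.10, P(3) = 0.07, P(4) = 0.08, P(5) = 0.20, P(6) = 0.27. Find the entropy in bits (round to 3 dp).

2.660 bits

H = −Σ pᵢ log₂ pᵢ.
−0.15·log₂(0.15) = 0.4105
−0.13·log₂(0.13) = 0.3826
−0.10·log₂(0.10) = 0.3322
−0.07·log₂(0.07) = 0.2686
−0.08·log₂(0.08) = 0.2915
−0.20·log₂(0.20) = 0.4644
−0.27·log₂(0.27) = 0.5100
Sum ≈ 2.6599 → 2.660 bits.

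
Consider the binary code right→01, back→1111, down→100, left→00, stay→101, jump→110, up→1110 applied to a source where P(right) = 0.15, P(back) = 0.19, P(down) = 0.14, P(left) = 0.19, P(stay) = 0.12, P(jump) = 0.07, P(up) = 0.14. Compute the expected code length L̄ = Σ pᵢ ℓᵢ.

2.99 bits/symbol

L̄ = Σ pᵢ·ℓᵢ = 0.15·2 + 0.19·4 + 0.14·3 + 0.19·2 + 0.12·3 + 0.07·3 + 0.14·4 = 2.99 bits/symbol.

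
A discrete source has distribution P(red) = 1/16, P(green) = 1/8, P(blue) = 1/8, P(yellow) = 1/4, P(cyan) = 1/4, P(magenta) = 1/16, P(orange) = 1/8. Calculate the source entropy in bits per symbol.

Each probability is a power of 1/2, so log₂(1/p) is an integer.
H = Σ p·log₂(1/p) = 1/16·4 + 1/8·3 + 1/8·3 + 1/4·2 + 1/4·2 + 1/16·4 + 1/8·3 = 2.625 bits.

2.625 bits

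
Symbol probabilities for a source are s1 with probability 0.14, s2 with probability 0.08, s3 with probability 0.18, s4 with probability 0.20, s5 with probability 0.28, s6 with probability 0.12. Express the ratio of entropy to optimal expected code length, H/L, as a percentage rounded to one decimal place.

98.4%

Entropy H = −Σ p log₂ p ≈ 2.4796 bits.
Huffman merges: 2/25+3/25→1/5; 7/50+9/50→8/25; 1/5+1/5→2/5; 7/25+8/25→3/5; 2/5+3/5→1. L = 63/25 ≈ 2.5200.
Efficiency = H/L = 2.4796/2.5200 = 98.4%.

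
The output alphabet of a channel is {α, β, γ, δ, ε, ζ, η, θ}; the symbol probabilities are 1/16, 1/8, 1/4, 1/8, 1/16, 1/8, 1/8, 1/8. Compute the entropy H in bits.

Each probability is a power of 1/2, so log₂(1/p) is an integer.
H = Σ p·log₂(1/p) = 1/16·4 + 1/8·3 + 1/4·2 + 1/8·3 + 1/16·4 + 1/8·3 + 1/8·3 + 1/8·3 = 2.875 bits.

2.875 bits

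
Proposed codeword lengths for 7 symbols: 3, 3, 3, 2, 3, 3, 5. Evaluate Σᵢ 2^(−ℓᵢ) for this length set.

With common denominator 2^5 = 32: Σ 2^(−ℓᵢ) = 4/32 + 4/32 + 4/32 + 8/32 + 4/32 + 4/32 + 1/32 = 29/32 = 0.90625.

0.90625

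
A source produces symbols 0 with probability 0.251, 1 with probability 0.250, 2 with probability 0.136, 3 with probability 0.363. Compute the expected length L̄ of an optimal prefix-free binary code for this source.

2 bits/symbol

Repeatedly combine the two least-probable nodes; the expected code length is the sum of the merged weights.
merge 17/125 + 1/4 → 193/500
merge 251/1000 + 363/1000 → 307/500
merge 193/500 + 307/500 → 1
L = 193/500 + 307/500 + 1 = 2 bits/symbol.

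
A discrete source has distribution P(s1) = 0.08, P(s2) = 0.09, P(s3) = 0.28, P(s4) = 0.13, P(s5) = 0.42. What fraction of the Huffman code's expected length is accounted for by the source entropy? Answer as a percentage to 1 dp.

98.9%

Entropy H = −Σ p log₂ p ≈ 2.0267 bits.
Huffman merges: 2/25+9/100→17/100; 13/100+17/100→3/10; 7/25+3/10→29/50; 21/50+29/50→1. L = 41/20 ≈ 2.0500.
Efficiency = H/L = 2.0267/2.0500 = 98.9%.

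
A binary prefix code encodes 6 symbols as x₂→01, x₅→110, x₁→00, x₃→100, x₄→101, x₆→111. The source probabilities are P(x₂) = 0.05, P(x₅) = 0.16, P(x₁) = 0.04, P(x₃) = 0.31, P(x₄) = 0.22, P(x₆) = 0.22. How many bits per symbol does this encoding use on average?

L̄ = Σ pᵢ·ℓᵢ = 0.05·2 + 0.16·3 + 0.04·2 + 0.31·3 + 0.22·3 + 0.22·3 = 2.91 bits/symbol.

2.91 bits/symbol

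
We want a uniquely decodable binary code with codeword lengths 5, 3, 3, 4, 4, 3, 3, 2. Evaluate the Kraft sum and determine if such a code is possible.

With common denominator 2^5 = 32: Σ 2^(−ℓᵢ) = 1/32 + 4/32 + 4/32 + 2/32 + 2/32 + 4/32 + 4/32 + 8/32 = 29/32 = 0.90625.
Kraft's inequality requires Σ ≤ 1; here Σ = 0.90625 ≤ 1, so such a prefix code exists.

0.90625; yes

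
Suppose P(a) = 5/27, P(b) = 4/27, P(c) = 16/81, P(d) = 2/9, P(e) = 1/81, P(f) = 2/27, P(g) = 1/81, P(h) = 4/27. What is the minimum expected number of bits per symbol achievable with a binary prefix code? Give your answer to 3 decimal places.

Repeatedly combine the two least-probable nodes; the expected code length is the sum of the merged weights.
merge 1/81 + 1/81 → 2/81
merge 2/81 + 2/27 → 8/81
merge 8/81 + 4/27 → 20/81
merge 4/27 + 5/27 → 1/3
merge 16/81 + 2/9 → 34/81
merge 20/81 + 1/3 → 47/81
merge 34/81 + 47/81 → 1
L = 2/81 + 8/81 + 20/81 + 1/3 + 34/81 + 47/81 + 1 = 73/27 ≈ 2.704 bits/symbol.

2.704 bits/symbol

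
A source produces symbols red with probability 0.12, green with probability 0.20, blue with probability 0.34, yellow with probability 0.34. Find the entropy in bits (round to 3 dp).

1.890 bits

H = −Σ pᵢ log₂ pᵢ.
−0.12·log₂(0.12) = 0.3671
−0.20·log₂(0.20) = 0.4644
−0.34·log₂(0.34) = 0.5292
−0.34·log₂(0.34) = 0.5292
Sum ≈ 1.8898 → 1.890 bits.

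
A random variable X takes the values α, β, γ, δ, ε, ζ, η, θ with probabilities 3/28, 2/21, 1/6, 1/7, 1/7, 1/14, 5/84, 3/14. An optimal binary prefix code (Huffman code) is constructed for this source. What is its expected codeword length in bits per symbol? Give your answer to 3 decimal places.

Repeatedly combine the two least-probable nodes; the expected code length is the sum of the merged weights.
merge 5/84 + 1/14 → 11/84
merge 2/21 + 3/28 → 17/84
merge 11/84 + 1/7 → 23/84
merge 1/7 + 1/6 → 13/42
merge 17/84 + 3/14 → 5/12
merge 23/84 + 13/42 → 7/12
merge 5/12 + 7/12 → 1
L = 11/84 + 17/84 + 23/84 + 13/42 + 5/12 + 7/12 + 1 = 35/12 ≈ 2.917 bits/symbol.

2.917 bits/symbol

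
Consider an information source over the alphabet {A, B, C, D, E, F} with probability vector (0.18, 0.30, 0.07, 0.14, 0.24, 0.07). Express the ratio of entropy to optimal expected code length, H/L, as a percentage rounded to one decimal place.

99.0%

Entropy H = −Σ p log₂ p ≈ 2.3948 bits.
Huffman merges: 7/100+7/100→7/50; 7/50+7/50→7/25; 9/50+6/25→21/50; 7/25+3/10→29/50; 21/50+29/50→1. L = 121/50 ≈ 2.4200.
Efficiency = H/L = 2.3948/2.4200 = 99.0%.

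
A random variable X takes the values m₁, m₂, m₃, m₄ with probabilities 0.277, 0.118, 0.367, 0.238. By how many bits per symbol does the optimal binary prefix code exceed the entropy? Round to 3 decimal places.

Entropy H = −Σ p log₂ p ≈ 1.9005 bits.
Huffman merges: 59/500+119/500→89/250; 277/1000+89/250→633/1000; 367/1000+633/1000→1. L = 1989/1000 ≈ 1.9890.
L − H = 1.9890 − 1.9005 = 0.089 bits.

0.089 bits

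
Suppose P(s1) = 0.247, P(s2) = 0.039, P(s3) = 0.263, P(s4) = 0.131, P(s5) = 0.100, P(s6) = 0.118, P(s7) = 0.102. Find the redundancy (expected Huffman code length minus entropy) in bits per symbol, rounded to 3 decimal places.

0.025 bits

Entropy H = −Σ p log₂ p ≈ 2.6037 bits.
Huffman merges: 39/1000+1/10→139/1000; 51/500+59/500→11/50; 131/1000+139/1000→27/100; 11/50+247/1000→467/1000; 263/1000+27/100→533/1000; 467/1000+533/1000→1. L = 2629/1000 ≈ 2.6290.
L − H = 2.6290 − 2.6037 = 0.025 bits.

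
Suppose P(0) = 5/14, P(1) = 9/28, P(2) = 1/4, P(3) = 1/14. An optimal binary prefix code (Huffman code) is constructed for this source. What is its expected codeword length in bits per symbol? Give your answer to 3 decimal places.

1.964 bits/symbol

Repeatedly combine the two least-probable nodes; the expected code length is the sum of the merged weights.
merge 1/14 + 1/4 → 9/28
merge 9/28 + 9/28 → 9/14
merge 5/14 + 9/14 → 1
L = 9/28 + 9/14 + 1 = 55/28 ≈ 1.964 bits/symbol.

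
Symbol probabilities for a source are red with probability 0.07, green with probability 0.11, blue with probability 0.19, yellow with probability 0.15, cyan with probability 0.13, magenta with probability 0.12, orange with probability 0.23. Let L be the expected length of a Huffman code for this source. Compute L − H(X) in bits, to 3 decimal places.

Entropy H = −Σ p log₂ p ≈ 2.7220 bits.
Huffman merges: 7/100+11/100→9/50; 3/25+13/100→1/4; 3/20+9/50→33/100; 19/100+23/100→21/50; 1/4+33/100→29/50; 21/50+29/50→1. L = 69/25 ≈ 2.7600.
L − H = 2.7600 − 2.7220 = 0.038 bits.

0.038 bits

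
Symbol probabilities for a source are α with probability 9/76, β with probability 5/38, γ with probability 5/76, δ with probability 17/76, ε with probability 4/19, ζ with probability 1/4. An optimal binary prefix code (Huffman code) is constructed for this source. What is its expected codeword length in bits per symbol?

Repeatedly combine the two least-probable nodes; the expected code length is the sum of the merged weights.
merge 5/76 + 9/76 → 7/38
merge 5/38 + 7/38 → 6/19
merge 4/19 + 17/76 → 33/76
merge 1/4 + 6/19 → 43/76
merge 33/76 + 43/76 → 1
L = 7/38 + 6/19 + 33/76 + 43/76 + 1 = 5/2 = 2.5 bits/symbol.

2.5 bits/symbol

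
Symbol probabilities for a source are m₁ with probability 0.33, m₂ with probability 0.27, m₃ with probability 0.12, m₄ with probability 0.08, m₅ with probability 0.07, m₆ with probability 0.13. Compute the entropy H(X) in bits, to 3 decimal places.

H = −Σ pᵢ log₂ pᵢ.
−0.33·log₂(0.33) = 0.5278
−0.27·log₂(0.27) = 0.5100
−0.12·log₂(0.12) = 0.3671
−0.08·log₂(0.08) = 0.2915
−0.07·log₂(0.07) = 0.2686
−0.13·log₂(0.13) = 0.3826
Sum ≈ 2.3476 → 2.348 bits.

2.348 bits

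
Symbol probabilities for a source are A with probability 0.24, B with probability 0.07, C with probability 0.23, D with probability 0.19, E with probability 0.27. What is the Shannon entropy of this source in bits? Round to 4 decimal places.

H = −Σ pᵢ log₂ pᵢ.
−0.24·log₂(0.24) = 0.4941
−0.07·log₂(0.07) = 0.2686
−0.23·log₂(0.23) = 0.4877
−0.19·log₂(0.19) = 0.4552
−0.27·log₂(0.27) = 0.5100
Sum ≈ 2.2156 → 2.2156 bits.

2.2156 bits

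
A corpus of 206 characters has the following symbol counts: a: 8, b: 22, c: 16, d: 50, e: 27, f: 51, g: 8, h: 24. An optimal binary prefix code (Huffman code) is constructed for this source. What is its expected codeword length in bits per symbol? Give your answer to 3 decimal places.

2.743 bits/symbol

Probabilities are the counts divided by 206.
Repeatedly combine the two least-probable nodes; the expected code length is the sum of the merged weights.
merge 4/103 + 4/103 → 8/103
merge 8/103 + 8/103 → 16/103
merge 11/103 + 12/103 → 23/103
merge 27/206 + 16/103 → 59/206
merge 23/103 + 25/103 → 48/103
merge 51/206 + 59/206 → 55/103
merge 48/103 + 55/103 → 1
L = 8/103 + 16/103 + 23/103 + 59/206 + 48/103 + 55/103 + 1 = 565/206 ≈ 2.743 bits/symbol.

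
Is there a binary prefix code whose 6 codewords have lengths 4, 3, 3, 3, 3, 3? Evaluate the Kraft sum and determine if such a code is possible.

With common denominator 2^4 = 16: Σ 2^(−ℓᵢ) = 1/16 + 2/16 + 2/16 + 2/16 + 2/16 + 2/16 = 11/16 = 0.6875.
Kraft's inequality requires Σ ≤ 1; here Σ = 0.6875 ≤ 1, so such a prefix code exists.

0.6875; yes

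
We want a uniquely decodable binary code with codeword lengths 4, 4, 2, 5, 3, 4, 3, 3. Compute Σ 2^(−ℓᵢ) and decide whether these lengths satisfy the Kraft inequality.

0.84375; yes

With common denominator 2^5 = 32: Σ 2^(−ℓᵢ) = 2/32 + 2/32 + 8/32 + 1/32 + 4/32 + 2/32 + 4/32 + 4/32 = 27/32 = 0.84375.
Kraft's inequality requires Σ ≤ 1; here Σ = 0.84375 ≤ 1, so such a prefix code exists.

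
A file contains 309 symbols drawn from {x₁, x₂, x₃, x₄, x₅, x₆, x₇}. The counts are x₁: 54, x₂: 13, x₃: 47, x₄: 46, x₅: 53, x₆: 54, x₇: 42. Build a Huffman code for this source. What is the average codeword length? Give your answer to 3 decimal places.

2.825 bits/symbol

Probabilities are the counts divided by 309.
Repeatedly combine the two least-probable nodes; the expected code length is the sum of the merged weights.
merge 13/309 + 14/103 → 55/309
merge 46/309 + 47/309 → 31/103
merge 53/309 + 18/103 → 107/309
merge 18/103 + 55/309 → 109/309
merge 31/103 + 107/309 → 200/309
merge 109/309 + 200/309 → 1
L = 55/309 + 31/103 + 107/309 + 109/309 + 200/309 + 1 = 291/103 ≈ 2.825 bits/symbol.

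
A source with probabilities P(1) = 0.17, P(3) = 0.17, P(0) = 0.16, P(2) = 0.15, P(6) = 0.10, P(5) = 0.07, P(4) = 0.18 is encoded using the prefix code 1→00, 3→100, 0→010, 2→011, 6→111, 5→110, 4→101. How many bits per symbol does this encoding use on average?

2.83 bits/symbol

L̄ = Σ pᵢ·ℓᵢ = 0.17·2 + 0.17·3 + 0.16·3 + 0.15·3 + 0.10·3 + 0.07·3 + 0.18·3 = 2.83 bits/symbol.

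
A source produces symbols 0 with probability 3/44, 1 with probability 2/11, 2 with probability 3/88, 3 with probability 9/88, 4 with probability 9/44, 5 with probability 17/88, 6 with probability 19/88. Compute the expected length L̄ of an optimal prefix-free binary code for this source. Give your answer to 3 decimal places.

2.682 bits/symbol

Repeatedly combine the two least-probable nodes; the expected code length is the sum of the merged weights.
merge 3/88 + 3/44 → 9/88
merge 9/88 + 9/88 → 9/44
merge 2/11 + 17/88 → 3/8
merge 9/44 + 9/44 → 9/22
merge 19/88 + 3/8 → 13/22
merge 9/22 + 13/22 → 1
L = 9/88 + 9/44 + 3/8 + 9/22 + 13/22 + 1 = 59/22 ≈ 2.682 bits/symbol.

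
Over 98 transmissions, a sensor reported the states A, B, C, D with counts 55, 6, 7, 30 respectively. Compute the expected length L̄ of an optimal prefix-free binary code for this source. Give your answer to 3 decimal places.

Probabilities are the counts divided by 98.
Repeatedly combine the two least-probable nodes; the expected code length is the sum of the merged weights.
merge 3/49 + 1/14 → 13/98
merge 13/98 + 15/49 → 43/98
merge 43/98 + 55/98 → 1
L = 13/98 + 43/98 + 1 = 11/7 ≈ 1.571 bits/symbol.

1.571 bits/symbol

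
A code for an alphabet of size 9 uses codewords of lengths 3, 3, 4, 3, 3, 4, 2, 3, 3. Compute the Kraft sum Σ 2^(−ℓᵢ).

With common denominator 2^4 = 16: Σ 2^(−ℓᵢ) = 2/16 + 2/16 + 1/16 + 2/16 + 2/16 + 1/16 + 4/16 + 2/16 + 2/16 = 18/16 = 1.125.

1.125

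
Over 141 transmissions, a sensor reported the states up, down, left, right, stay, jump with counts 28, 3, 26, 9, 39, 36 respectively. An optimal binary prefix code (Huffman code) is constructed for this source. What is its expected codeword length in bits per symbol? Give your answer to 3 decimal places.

Probabilities are the counts divided by 141.
Repeatedly combine the two least-probable nodes; the expected code length is the sum of the merged weights.
merge 1/47 + 3/47 → 4/47
merge 4/47 + 26/141 → 38/141
merge 28/141 + 12/47 → 64/141
merge 38/141 + 13/47 → 77/141
merge 64/141 + 77/141 → 1
L = 4/47 + 38/141 + 64/141 + 77/141 + 1 = 332/141 ≈ 2.355 bits/symbol.

2.355 bits/symbol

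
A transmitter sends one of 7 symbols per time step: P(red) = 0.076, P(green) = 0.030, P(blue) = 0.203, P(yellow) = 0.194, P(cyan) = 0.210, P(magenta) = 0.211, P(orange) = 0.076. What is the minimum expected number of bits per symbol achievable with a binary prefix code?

2.664 bits/symbol

Repeatedly combine the two least-probable nodes; the expected code length is the sum of the merged weights.
merge 3/100 + 19/250 → 53/500
merge 19/250 + 53/500 → 91/500
merge 91/500 + 97/500 → 47/125
merge 203/1000 + 21/100 → 413/1000
merge 211/1000 + 47/125 → 587/1000
merge 413/1000 + 587/1000 → 1
L = 53/500 + 91/500 + 47/125 + 413/1000 + 587/1000 + 1 = 333/125 = 2.664 bits/symbol.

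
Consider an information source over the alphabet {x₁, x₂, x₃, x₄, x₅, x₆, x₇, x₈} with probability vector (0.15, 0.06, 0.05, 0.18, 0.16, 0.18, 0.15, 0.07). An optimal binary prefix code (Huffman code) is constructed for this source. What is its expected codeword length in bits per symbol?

Repeatedly combine the two least-probable nodes; the expected code length is the sum of the merged weights.
merge 1/20 + 3/50 → 11/100
merge 7/100 + 11/100 → 9/50
merge 3/20 + 3/20 → 3/10
merge 4/25 + 9/50 → 17/50
merge 9/50 + 9/50 → 9/25
merge 3/10 + 17/50 → 16/25
merge 9/25 + 16/25 → 1
L = 11/100 + 9/50 + 3/10 + 17/50 + 9/25 + 16/25 + 1 = 293/100 = 2.93 bits/symbol.

2.93 bits/symbol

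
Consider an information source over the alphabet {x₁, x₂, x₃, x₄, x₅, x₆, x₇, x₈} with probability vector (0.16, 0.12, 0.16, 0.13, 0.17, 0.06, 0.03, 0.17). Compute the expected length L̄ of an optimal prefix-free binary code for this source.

Repeatedly combine the two least-probable nodes; the expected code length is the sum of the merged weights.
merge 3/100 + 3/50 → 9/100
merge 9/100 + 3/25 → 21/100
merge 13/100 + 4/25 → 29/100
merge 4/25 + 17/100 → 33/100
merge 17/100 + 21/100 → 19/50
merge 29/100 + 33/100 → 31/50
merge 19/50 + 31/50 → 1
L = 9/100 + 21/100 + 29/100 + 33/100 + 19/50 + 31/50 + 1 = 73/25 = 2.92 bits/symbol.

2.92 bits/symbol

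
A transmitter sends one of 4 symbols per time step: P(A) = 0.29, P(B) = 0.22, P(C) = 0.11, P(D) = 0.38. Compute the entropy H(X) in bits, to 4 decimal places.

H = −Σ pᵢ log₂ pᵢ.
−0.29·log₂(0.29) = 0.5179
−0.22·log₂(0.22) = 0.4806
−0.11·log₂(0.11) = 0.3503
−0.38·log₂(0.38) = 0.5305
Sum ≈ 1.8792 → 1.8792 bits.

1.8792 bits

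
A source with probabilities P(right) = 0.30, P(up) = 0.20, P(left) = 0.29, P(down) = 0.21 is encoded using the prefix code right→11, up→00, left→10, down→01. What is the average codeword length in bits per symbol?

L̄ = Σ pᵢ·ℓᵢ = 0.30·2 + 0.20·2 + 0.29·2 + 0.21·2 = 2 bits/symbol.

2 bits/symbol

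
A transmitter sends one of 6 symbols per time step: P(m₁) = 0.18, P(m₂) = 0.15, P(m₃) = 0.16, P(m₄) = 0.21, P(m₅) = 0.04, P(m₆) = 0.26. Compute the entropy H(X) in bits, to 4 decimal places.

2.4427 bits

H = −Σ pᵢ log₂ pᵢ.
−0.18·log₂(0.18) = 0.4453
−0.15·log₂(0.15) = 0.4105
−0.16·log₂(0.16) = 0.4230
−0.21·log₂(0.21) = 0.4728
−0.04·log₂(0.04) = 0.1858
−0.26·log₂(0.26) = 0.5053
Sum ≈ 2.4427 → 2.4427 bits.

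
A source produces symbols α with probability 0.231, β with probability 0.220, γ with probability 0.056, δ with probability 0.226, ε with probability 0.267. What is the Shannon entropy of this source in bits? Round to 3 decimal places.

2.195 bits

H = −Σ pᵢ log₂ pᵢ.
−0.231·log₂(0.231) = 0.4883
−0.220·log₂(0.220) = 0.4806
−0.056·log₂(0.056) = 0.2329
−0.226·log₂(0.226) = 0.4849
−0.267·log₂(0.267) = 0.5087
Sum ≈ 2.1954 → 2.195 bits.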